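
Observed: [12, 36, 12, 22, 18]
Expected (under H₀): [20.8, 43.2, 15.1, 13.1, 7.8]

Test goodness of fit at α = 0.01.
Chi-square goodness of fit test:
H₀: observed counts match expected distribution
H₁: observed counts differ from expected distribution
df = k - 1 = 4
χ² = Σ(O - E)²/E
   = (12 - 20.8)²/20.8 + (36 - 43.2)²/43.2 + (12 - 15.1)²/15.1 + (22 - 13.1)²/13.1 + (18 - 7.8)²/7.8
   = 3.723 + 1.200 + 0.636 + 6.047 + 13.338
   = 24.94
p-value = 0.0001

Since p-value < α = 0.01, we reject H₀.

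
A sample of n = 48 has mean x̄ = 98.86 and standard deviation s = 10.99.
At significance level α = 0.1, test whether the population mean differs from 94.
One-sample t-test:
H₀: μ = 94
H₁: μ ≠ 94
df = n - 1 = 47
t = (x̄ - μ₀) / (s/√n) = (98.86 - 94) / (10.99/√48) = 3.064
p-value = 0.0036

Since p-value < α = 0.1, we reject H₀.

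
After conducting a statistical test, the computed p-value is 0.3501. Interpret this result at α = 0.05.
Since p = 0.3501 > α = 0.05, fail to reject H₀.
There is insufficient evidence to reject the null hypothesis; the result is not statistically significant at the 0.05 level.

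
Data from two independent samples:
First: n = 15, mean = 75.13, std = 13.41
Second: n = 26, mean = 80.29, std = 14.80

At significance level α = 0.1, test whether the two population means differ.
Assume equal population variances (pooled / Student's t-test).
Student's two-sample t-test (equal variances):
H₀: μ₁ = μ₂
H₁: μ₁ ≠ μ₂
df = n₁ + n₂ - 2 = 39
Pooled variance s_p² = [(n₁-1)s₁² + (n₂-1)s₂²] / (n₁ + n₂ - 2) = [(14)(13.41²) + (25)(14.80²)] / 39 = 204.9639
SE = √(s_p²(1/n₁ + 1/n₂)) = √(204.9639 × (1/15 + 1/26)) = 4.6419
t = (x̄₁ - x̄₂) / SE = (75.13 - 80.29) / 4.6419 = -5.16 / 4.6419 = -1.112
p-value = 0.2731

Since p-value > α = 0.1, we fail to reject H₀.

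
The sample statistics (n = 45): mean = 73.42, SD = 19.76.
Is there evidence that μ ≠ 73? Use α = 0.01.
One-sample t-test:
H₀: μ = 73
H₁: μ ≠ 73
df = n - 1 = 44
t = (x̄ - μ₀) / (s/√n) = (73.42 - 73) / (19.76/√45) = 0.143
p-value = 0.8873

Since p-value > α = 0.01, we fail to reject H₀.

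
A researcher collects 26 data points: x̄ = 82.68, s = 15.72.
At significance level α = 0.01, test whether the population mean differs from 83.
One-sample t-test:
H₀: μ = 83
H₁: μ ≠ 83
df = n - 1 = 25
t = (x̄ - μ₀) / (s/√n) = (82.68 - 83) / (15.72/√26) = -0.104
p-value = 0.9182

Since p-value > α = 0.01, we fail to reject H₀.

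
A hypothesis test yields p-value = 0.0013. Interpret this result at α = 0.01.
Since p = 0.0013 < α = 0.01, reject H₀.
There is sufficient evidence to reject the null hypothesis; the result is statistically significant at the 0.01 level.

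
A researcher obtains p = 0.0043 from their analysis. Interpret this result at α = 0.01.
Since p = 0.0043 < α = 0.01, reject H₀.
There is sufficient evidence to reject the null hypothesis; the result is statistically significant at the 0.01 level.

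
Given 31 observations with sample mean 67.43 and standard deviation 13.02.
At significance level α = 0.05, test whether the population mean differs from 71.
One-sample t-test:
H₀: μ = 71
H₁: μ ≠ 71
df = n - 1 = 30
t = (x̄ - μ₀) / (s/√n) = (67.43 - 71) / (13.02/√31) = -1.527
p-value = 0.1373

Since p-value > α = 0.05, we fail to reject H₀.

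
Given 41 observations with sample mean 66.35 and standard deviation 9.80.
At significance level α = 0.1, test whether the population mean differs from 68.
One-sample t-test:
H₀: μ = 68
H₁: μ ≠ 68
df = n - 1 = 40
t = (x̄ - μ₀) / (s/√n) = (66.35 - 68) / (9.80/√41) = -1.078
p-value = 0.2875

Since p-value > α = 0.1, we fail to reject H₀.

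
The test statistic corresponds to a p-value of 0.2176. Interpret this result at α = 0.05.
Since p = 0.2176 > α = 0.05, fail to reject H₀.
There is insufficient evidence to reject the null hypothesis; the result is not statistically significant at the 0.05 level.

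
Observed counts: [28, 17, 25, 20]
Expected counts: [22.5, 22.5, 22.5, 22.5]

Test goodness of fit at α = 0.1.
Chi-square goodness of fit test:
H₀: observed counts match expected distribution
H₁: observed counts differ from expected distribution
df = k - 1 = 3
χ² = Σ(O - E)²/E
   = (28 - 22.5)²/22.5 + (17 - 22.5)²/22.5 + (25 - 22.5)²/22.5 + (20 - 22.5)²/22.5
   = 1.344 + 1.344 + 0.278 + 0.278
   = 3.24
p-value = 0.3555

Since p-value > α = 0.1, we fail to reject H₀.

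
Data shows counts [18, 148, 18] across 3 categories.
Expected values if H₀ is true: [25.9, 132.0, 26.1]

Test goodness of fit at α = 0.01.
Chi-square goodness of fit test:
H₀: observed counts match expected distribution
H₁: observed counts differ from expected distribution
df = k - 1 = 2
χ² = Σ(O - E)²/E
   = (18 - 25.9)²/25.9 + (148 - 132.0)²/132.0 + (18 - 26.1)²/26.1
   = 2.410 + 1.939 + 2.514
   = 6.86
p-value = 0.0323

Since p-value > α = 0.01, we fail to reject H₀.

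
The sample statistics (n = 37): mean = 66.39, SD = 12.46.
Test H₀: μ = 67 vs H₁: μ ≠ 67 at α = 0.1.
One-sample t-test:
H₀: μ = 67
H₁: μ ≠ 67
df = n - 1 = 36
t = (x̄ - μ₀) / (s/√n) = (66.39 - 67) / (12.46/√37) = -0.298
p-value = 0.7676

Since p-value > α = 0.1, we fail to reject H₀.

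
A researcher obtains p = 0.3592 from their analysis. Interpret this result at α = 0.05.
Since p = 0.3592 > α = 0.05, fail to reject H₀.
There is insufficient evidence to reject the null hypothesis; the result is not statistically significant at the 0.05 level.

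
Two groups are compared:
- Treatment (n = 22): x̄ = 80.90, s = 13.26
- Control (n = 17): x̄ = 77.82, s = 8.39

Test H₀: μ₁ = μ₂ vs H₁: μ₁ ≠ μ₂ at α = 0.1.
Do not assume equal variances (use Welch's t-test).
Welch's two-sample t-test:
H₀: μ₁ = μ₂
H₁: μ₁ ≠ μ₂
s₁²/n₁ = 13.26²/22 = 7.9922,  s₂²/n₂ = 8.39²/17 = 4.1407
SE = √(s₁²/n₁ + s₂²/n₂) = √(7.9922 + 4.1407) = 3.4832
df (Welch-Satterthwaite) = (s₁²/n₁ + s₂²/n₂)² / [(s₁²/n₁)²/(n₁-1) + (s₂²/n₂)²/(n₂-1)] ≈ 35.79
t = (x̄₁ - x̄₂) / SE = (80.90 - 77.82) / 3.4832 = 3.08 / 3.4832 = 0.884
p-value = 0.3825

Since p-value > α = 0.1, we fail to reject H₀.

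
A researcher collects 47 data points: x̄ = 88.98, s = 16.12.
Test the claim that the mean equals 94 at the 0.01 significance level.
One-sample t-test:
H₀: μ = 94
H₁: μ ≠ 94
df = n - 1 = 46
t = (x̄ - μ₀) / (s/√n) = (88.98 - 94) / (16.12/√47) = -2.135
p-value = 0.0381

Since p-value > α = 0.01, we fail to reject H₀.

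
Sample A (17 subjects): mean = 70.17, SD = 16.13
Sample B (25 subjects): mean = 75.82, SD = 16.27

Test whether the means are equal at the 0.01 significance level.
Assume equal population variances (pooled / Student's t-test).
Student's two-sample t-test (equal variances):
H₀: μ₁ = μ₂
H₁: μ₁ ≠ μ₂
df = n₁ + n₂ - 2 = 40
Pooled variance s_p² = [(n₁-1)s₁² + (n₂-1)s₂²] / (n₁ + n₂ - 2) = [(16)(16.13²) + (24)(16.27²)] / 40 = 262.8985
SE = √(s_p²(1/n₁ + 1/n₂)) = √(262.8985 × (1/17 + 1/25)) = 5.0971
t = (x̄₁ - x̄₂) / SE = (70.17 - 75.82) / 5.0971 = -5.65 / 5.0971 = -1.108
p-value = 0.2743

Since p-value > α = 0.01, we fail to reject H₀.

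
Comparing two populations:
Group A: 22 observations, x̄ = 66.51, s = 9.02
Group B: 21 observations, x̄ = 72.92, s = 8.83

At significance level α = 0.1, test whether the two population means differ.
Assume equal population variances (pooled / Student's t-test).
Student's two-sample t-test (equal variances):
H₀: μ₁ = μ₂
H₁: μ₁ ≠ μ₂
df = n₁ + n₂ - 2 = 41
Pooled variance s_p² = [(n₁-1)s₁² + (n₂-1)s₂²] / (n₁ + n₂ - 2) = [(21)(9.02²) + (20)(8.83²)] / 41 = 79.7060
SE = √(s_p²(1/n₁ + 1/n₂)) = √(79.7060 × (1/22 + 1/21)) = 2.7237
t = (x̄₁ - x̄₂) / SE = (66.51 - 72.92) / 2.7237 = -6.41 / 2.7237 = -2.353
p-value = 0.0235

Since p-value < α = 0.1, we reject H₀.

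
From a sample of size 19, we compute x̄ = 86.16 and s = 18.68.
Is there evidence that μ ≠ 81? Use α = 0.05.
One-sample t-test:
H₀: μ = 81
H₁: μ ≠ 81
df = n - 1 = 18
t = (x̄ - μ₀) / (s/√n) = (86.16 - 81) / (18.68/√19) = 1.204
p-value = 0.2442

Since p-value > α = 0.05, we fail to reject H₀.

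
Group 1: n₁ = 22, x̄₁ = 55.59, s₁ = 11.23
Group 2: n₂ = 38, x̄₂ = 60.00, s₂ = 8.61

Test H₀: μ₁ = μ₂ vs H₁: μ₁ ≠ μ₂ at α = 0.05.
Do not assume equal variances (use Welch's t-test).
Welch's two-sample t-test:
H₀: μ₁ = μ₂
H₁: μ₁ ≠ μ₂
s₁²/n₁ = 11.23²/22 = 5.7324,  s₂²/n₂ = 8.61²/38 = 1.9508
SE = √(s₁²/n₁ + s₂²/n₂) = √(5.7324 + 1.9508) = 2.7719
df (Welch-Satterthwaite) = (s₁²/n₁ + s₂²/n₂)² / [(s₁²/n₁)²/(n₁-1) + (s₂²/n₂)²/(n₂-1)] ≈ 35.40
t = (x̄₁ - x̄₂) / SE = (55.59 - 60.00) / 2.7719 = -4.41 / 2.7719 = -1.591
p-value = 0.1205

Since p-value > α = 0.05, we fail to reject H₀.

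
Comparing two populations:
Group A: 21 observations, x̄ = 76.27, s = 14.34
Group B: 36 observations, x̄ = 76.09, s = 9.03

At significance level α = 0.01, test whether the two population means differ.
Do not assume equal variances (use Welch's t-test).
Welch's two-sample t-test:
H₀: μ₁ = μ₂
H₁: μ₁ ≠ μ₂
s₁²/n₁ = 14.34²/21 = 9.7922,  s₂²/n₂ = 9.03²/36 = 2.2650
SE = √(s₁²/n₁ + s₂²/n₂) = √(9.7922 + 2.2650) = 3.4723
df (Welch-Satterthwaite) = (s₁²/n₁ + s₂²/n₂)² / [(s₁²/n₁)²/(n₁-1) + (s₂²/n₂)²/(n₂-1)] ≈ 29.42
t = (x̄₁ - x̄₂) / SE = (76.27 - 76.09) / 3.4723 = 0.18 / 3.4723 = 0.052
p-value = 0.9590

Since p-value > α = 0.01, we fail to reject H₀.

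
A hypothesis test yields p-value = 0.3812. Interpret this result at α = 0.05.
Since p = 0.3812 > α = 0.05, fail to reject H₀.
There is insufficient evidence to reject the null hypothesis; the result is not statistically significant at the 0.05 level.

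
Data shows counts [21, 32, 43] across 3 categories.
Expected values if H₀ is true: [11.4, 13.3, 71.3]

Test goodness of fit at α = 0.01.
Chi-square goodness of fit test:
H₀: observed counts match expected distribution
H₁: observed counts differ from expected distribution
df = k - 1 = 2
χ² = Σ(O - E)²/E
   = (21 - 11.4)²/11.4 + (32 - 13.3)²/13.3 + (43 - 71.3)²/71.3
   = 8.084 + 26.292 + 11.233
   = 45.61
p-value < 0.0001

Since p-value < α = 0.01, we reject H₀.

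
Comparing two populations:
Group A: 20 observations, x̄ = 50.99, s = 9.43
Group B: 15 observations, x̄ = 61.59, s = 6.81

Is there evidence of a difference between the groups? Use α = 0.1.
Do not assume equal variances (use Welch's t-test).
Welch's two-sample t-test:
H₀: μ₁ = μ₂
H₁: μ₁ ≠ μ₂
s₁²/n₁ = 9.43²/20 = 4.4462,  s₂²/n₂ = 6.81²/15 = 3.0917
SE = √(s₁²/n₁ + s₂²/n₂) = √(4.4462 + 3.0917) = 2.7455
df (Welch-Satterthwaite) = (s₁²/n₁ + s₂²/n₂)² / [(s₁²/n₁)²/(n₁-1) + (s₂²/n₂)²/(n₂-1)] ≈ 32.97
t = (x̄₁ - x̄₂) / SE = (50.99 - 61.59) / 2.7455 = -10.60 / 2.7455 = -3.861
p-value = 0.0005

Since p-value < α = 0.1, we reject H₀.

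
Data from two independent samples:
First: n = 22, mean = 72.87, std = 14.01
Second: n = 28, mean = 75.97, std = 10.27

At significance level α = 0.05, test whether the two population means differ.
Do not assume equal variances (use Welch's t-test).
Welch's two-sample t-test:
H₀: μ₁ = μ₂
H₁: μ₁ ≠ μ₂
s₁²/n₁ = 14.01²/22 = 8.9218,  s₂²/n₂ = 10.27²/28 = 3.7669
SE = √(s₁²/n₁ + s₂²/n₂) = √(8.9218 + 3.7669) = 3.5621
df (Welch-Satterthwaite) = (s₁²/n₁ + s₂²/n₂)² / [(s₁²/n₁)²/(n₁-1) + (s₂²/n₂)²/(n₂-1)] ≈ 37.30
t = (x̄₁ - x̄₂) / SE = (72.87 - 75.97) / 3.5621 = -3.10 / 3.5621 = -0.870
p-value = 0.3897

Since p-value > α = 0.05, we fail to reject H₀.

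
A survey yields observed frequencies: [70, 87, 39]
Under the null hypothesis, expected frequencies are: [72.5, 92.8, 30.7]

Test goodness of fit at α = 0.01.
Chi-square goodness of fit test:
H₀: observed counts match expected distribution
H₁: observed counts differ from expected distribution
df = k - 1 = 2
χ² = Σ(O - E)²/E
   = (70 - 72.5)²/72.5 + (87 - 92.8)²/92.8 + (39 - 30.7)²/30.7
   = 0.086 + 0.362 + 2.244
   = 2.69
p-value = 0.2602

Since p-value > α = 0.01, we fail to reject H₀.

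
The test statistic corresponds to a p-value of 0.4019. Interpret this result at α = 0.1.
Since p = 0.4019 > α = 0.1, fail to reject H₀.
There is insufficient evidence to reject the null hypothesis; the result is not statistically significant at the 0.1 level.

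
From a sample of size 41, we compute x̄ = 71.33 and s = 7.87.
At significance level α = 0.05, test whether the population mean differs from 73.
One-sample t-test:
H₀: μ = 73
H₁: μ ≠ 73
df = n - 1 = 40
t = (x̄ - μ₀) / (s/√n) = (71.33 - 73) / (7.87/√41) = -1.359
p-value = 0.1818

Since p-value > α = 0.05, we fail to reject H₀.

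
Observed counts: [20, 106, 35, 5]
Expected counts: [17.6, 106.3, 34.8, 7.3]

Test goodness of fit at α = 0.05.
Chi-square goodness of fit test:
H₀: observed counts match expected distribution
H₁: observed counts differ from expected distribution
df = k - 1 = 3
χ² = Σ(O - E)²/E
   = (20 - 17.6)²/17.6 + (106 - 106.3)²/106.3 + (35 - 34.8)²/34.8 + (5 - 7.3)²/7.3
   = 0.327 + 0.001 + 0.001 + 0.725
   = 1.05
p-value = 0.7882

Since p-value > α = 0.05, we fail to reject H₀.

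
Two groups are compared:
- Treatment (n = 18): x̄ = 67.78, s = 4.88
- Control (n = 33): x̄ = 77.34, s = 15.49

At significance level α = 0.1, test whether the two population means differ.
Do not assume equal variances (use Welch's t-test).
Welch's two-sample t-test:
H₀: μ₁ = μ₂
H₁: μ₁ ≠ μ₂
s₁²/n₁ = 4.88²/18 = 1.3230,  s₂²/n₂ = 15.49²/33 = 7.2709
SE = √(s₁²/n₁ + s₂²/n₂) = √(1.3230 + 7.2709) = 2.9315
df (Welch-Satterthwaite) = (s₁²/n₁ + s₂²/n₂)² / [(s₁²/n₁)²/(n₁-1) + (s₂²/n₂)²/(n₂-1)] ≈ 42.08
t = (x̄₁ - x̄₂) / SE = (67.78 - 77.34) / 2.9315 = -9.56 / 2.9315 = -3.261
p-value = 0.0022

Since p-value < α = 0.1, we reject H₀.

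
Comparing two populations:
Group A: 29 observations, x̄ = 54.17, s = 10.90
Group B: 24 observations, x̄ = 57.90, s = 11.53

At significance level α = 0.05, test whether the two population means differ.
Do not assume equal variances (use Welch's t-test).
Welch's two-sample t-test:
H₀: μ₁ = μ₂
H₁: μ₁ ≠ μ₂
s₁²/n₁ = 10.90²/29 = 4.0969,  s₂²/n₂ = 11.53²/24 = 5.5392
SE = √(s₁²/n₁ + s₂²/n₂) = √(4.0969 + 5.5392) = 3.1042
df (Welch-Satterthwaite) = (s₁²/n₁ + s₂²/n₂)² / [(s₁²/n₁)²/(n₁-1) + (s₂²/n₂)²/(n₂-1)] ≈ 48.02
t = (x̄₁ - x̄₂) / SE = (54.17 - 57.90) / 3.1042 = -3.73 / 3.1042 = -1.202
p-value = 0.2354

Since p-value > α = 0.05, we fail to reject H₀.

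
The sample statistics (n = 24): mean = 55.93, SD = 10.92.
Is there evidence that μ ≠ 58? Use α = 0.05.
One-sample t-test:
H₀: μ = 58
H₁: μ ≠ 58
df = n - 1 = 23
t = (x̄ - μ₀) / (s/√n) = (55.93 - 58) / (10.92/√24) = -0.929
p-value = 0.3627

Since p-value > α = 0.05, we fail to reject H₀.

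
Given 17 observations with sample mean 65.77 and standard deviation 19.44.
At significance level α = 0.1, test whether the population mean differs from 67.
One-sample t-test:
H₀: μ = 67
H₁: μ ≠ 67
df = n - 1 = 16
t = (x̄ - μ₀) / (s/√n) = (65.77 - 67) / (19.44/√17) = -0.261
p-value = 0.7975

Since p-value > α = 0.1, we fail to reject H₀.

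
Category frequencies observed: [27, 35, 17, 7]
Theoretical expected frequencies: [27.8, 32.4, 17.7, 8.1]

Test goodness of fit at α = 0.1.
Chi-square goodness of fit test:
H₀: observed counts match expected distribution
H₁: observed counts differ from expected distribution
df = k - 1 = 3
χ² = Σ(O - E)²/E
   = (27 - 27.8)²/27.8 + (35 - 32.4)²/32.4 + (17 - 17.7)²/17.7 + (7 - 8.1)²/8.1
   = 0.023 + 0.209 + 0.028 + 0.149
   = 0.41
p-value = 0.9384

Since p-value > α = 0.1, we fail to reject H₀.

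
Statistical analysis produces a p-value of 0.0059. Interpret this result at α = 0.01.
Since p = 0.0059 < α = 0.01, reject H₀.
There is sufficient evidence to reject the null hypothesis; the result is statistically significant at the 0.01 level.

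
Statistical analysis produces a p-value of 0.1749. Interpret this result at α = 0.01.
Since p = 0.1749 > α = 0.01, fail to reject H₀.
There is insufficient evidence to reject the null hypothesis; the result is not statistically significant at the 0.01 level.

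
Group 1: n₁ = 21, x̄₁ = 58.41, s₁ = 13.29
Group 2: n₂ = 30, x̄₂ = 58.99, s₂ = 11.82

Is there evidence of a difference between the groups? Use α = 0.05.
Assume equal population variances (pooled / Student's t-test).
Student's two-sample t-test (equal variances):
H₀: μ₁ = μ₂
H₁: μ₁ ≠ μ₂
df = n₁ + n₂ - 2 = 49
Pooled variance s_p² = [(n₁-1)s₁² + (n₂-1)s₂²] / (n₁ + n₂ - 2) = [(20)(13.29²) + (29)(11.82²)] / 49 = 154.7784
SE = √(s_p²(1/n₁ + 1/n₂)) = √(154.7784 × (1/21 + 1/30)) = 3.5397
t = (x̄₁ - x̄₂) / SE = (58.41 - 58.99) / 3.5397 = -0.58 / 3.5397 = -0.164
p-value = 0.8705

Since p-value > α = 0.05, we fail to reject H₀.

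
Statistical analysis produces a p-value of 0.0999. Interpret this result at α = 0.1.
Since p = 0.0999 < α = 0.1, reject H₀.
There is sufficient evidence to reject the null hypothesis; the result is statistically significant at the 0.1 level.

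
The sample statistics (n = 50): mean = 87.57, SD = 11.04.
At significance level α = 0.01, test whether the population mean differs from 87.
One-sample t-test:
H₀: μ = 87
H₁: μ ≠ 87
df = n - 1 = 49
t = (x̄ - μ₀) / (s/√n) = (87.57 - 87) / (11.04/√50) = 0.365
p-value = 0.7166

Since p-value > α = 0.01, we fail to reject H₀.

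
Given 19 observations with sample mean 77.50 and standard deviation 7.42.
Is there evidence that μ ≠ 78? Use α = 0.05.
One-sample t-test:
H₀: μ = 78
H₁: μ ≠ 78
df = n - 1 = 18
t = (x̄ - μ₀) / (s/√n) = (77.50 - 78) / (7.42/√19) = -0.294
p-value = 0.7723

Since p-value > α = 0.05, we fail to reject H₀.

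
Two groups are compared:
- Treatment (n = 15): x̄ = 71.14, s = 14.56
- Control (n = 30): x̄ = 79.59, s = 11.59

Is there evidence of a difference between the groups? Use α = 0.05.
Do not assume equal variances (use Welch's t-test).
Welch's two-sample t-test:
H₀: μ₁ = μ₂
H₁: μ₁ ≠ μ₂
s₁²/n₁ = 14.56²/15 = 14.1329,  s₂²/n₂ = 11.59²/30 = 4.4776
SE = √(s₁²/n₁ + s₂²/n₂) = √(14.1329 + 4.4776) = 4.3140
df (Welch-Satterthwaite) = (s₁²/n₁ + s₂²/n₂)² / [(s₁²/n₁)²/(n₁-1) + (s₂²/n₂)²/(n₂-1)] ≈ 23.15
t = (x̄₁ - x̄₂) / SE = (71.14 - 79.59) / 4.3140 = -8.45 / 4.3140 = -1.959
p-value = 0.0623

Since p-value > α = 0.05, we fail to reject H₀.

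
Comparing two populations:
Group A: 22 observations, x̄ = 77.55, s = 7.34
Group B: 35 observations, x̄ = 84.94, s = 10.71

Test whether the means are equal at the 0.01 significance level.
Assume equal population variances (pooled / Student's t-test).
Student's two-sample t-test (equal variances):
H₀: μ₁ = μ₂
H₁: μ₁ ≠ μ₂
df = n₁ + n₂ - 2 = 55
Pooled variance s_p² = [(n₁-1)s₁² + (n₂-1)s₂²] / (n₁ + n₂ - 2) = [(21)(7.34²) + (34)(10.71²)] / 55 = 91.4787
SE = √(s_p²(1/n₁ + 1/n₂)) = √(91.4787 × (1/22 + 1/35)) = 2.6023
t = (x̄₁ - x̄₂) / SE = (77.55 - 84.94) / 2.6023 = -7.39 / 2.6023 = -2.840
p-value = 0.0063

Since p-value < α = 0.01, we reject H₀.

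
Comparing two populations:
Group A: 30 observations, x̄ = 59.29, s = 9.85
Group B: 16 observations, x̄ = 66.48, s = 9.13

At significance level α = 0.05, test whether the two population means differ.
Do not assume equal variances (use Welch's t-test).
Welch's two-sample t-test:
H₀: μ₁ = μ₂
H₁: μ₁ ≠ μ₂
s₁²/n₁ = 9.85²/30 = 3.2341,  s₂²/n₂ = 9.13²/16 = 5.2098
SE = √(s₁²/n₁ + s₂²/n₂) = √(3.2341 + 5.2098) = 2.9058
df (Welch-Satterthwaite) = (s₁²/n₁ + s₂²/n₂)² / [(s₁²/n₁)²/(n₁-1) + (s₂²/n₂)²/(n₂-1)] ≈ 32.85
t = (x̄₁ - x̄₂) / SE = (59.29 - 66.48) / 2.9058 = -7.19 / 2.9058 = -2.474
p-value = 0.0187

Since p-value < α = 0.05, we reject H₀.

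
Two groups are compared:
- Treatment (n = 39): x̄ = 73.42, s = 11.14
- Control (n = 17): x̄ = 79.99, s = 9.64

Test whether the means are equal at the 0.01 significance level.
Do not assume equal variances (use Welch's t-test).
Welch's two-sample t-test:
H₀: μ₁ = μ₂
H₁: μ₁ ≠ μ₂
s₁²/n₁ = 11.14²/39 = 3.1820,  s₂²/n₂ = 9.64²/17 = 5.4664
SE = √(s₁²/n₁ + s₂²/n₂) = √(3.1820 + 5.4664) = 2.9408
df (Welch-Satterthwaite) = (s₁²/n₁ + s₂²/n₂)² / [(s₁²/n₁)²/(n₁-1) + (s₂²/n₂)²/(n₂-1)] ≈ 35.05
t = (x̄₁ - x̄₂) / SE = (73.42 - 79.99) / 2.9408 = -6.57 / 2.9408 = -2.234
p-value = 0.0320

Since p-value > α = 0.01, we fail to reject H₀.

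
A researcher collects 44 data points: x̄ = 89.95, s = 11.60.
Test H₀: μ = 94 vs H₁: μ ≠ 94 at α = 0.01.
One-sample t-test:
H₀: μ = 94
H₁: μ ≠ 94
df = n - 1 = 43
t = (x̄ - μ₀) / (s/√n) = (89.95 - 94) / (11.60/√44) = -2.316
p-value = 0.0254

Since p-value > α = 0.01, we fail to reject H₀.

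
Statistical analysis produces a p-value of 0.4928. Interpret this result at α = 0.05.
Since p = 0.4928 > α = 0.05, fail to reject H₀.
There is insufficient evidence to reject the null hypothesis; the result is not statistically significant at the 0.05 level.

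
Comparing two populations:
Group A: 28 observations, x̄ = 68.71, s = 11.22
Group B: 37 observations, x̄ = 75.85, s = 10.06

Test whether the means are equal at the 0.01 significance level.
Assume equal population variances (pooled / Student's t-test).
Student's two-sample t-test (equal variances):
H₀: μ₁ = μ₂
H₁: μ₁ ≠ μ₂
df = n₁ + n₂ - 2 = 63
Pooled variance s_p² = [(n₁-1)s₁² + (n₂-1)s₂²] / (n₁ + n₂ - 2) = [(27)(11.22²) + (36)(10.06²)] / 63 = 111.7828
SE = √(s_p²(1/n₁ + 1/n₂)) = √(111.7828 × (1/28 + 1/37)) = 2.6483
t = (x̄₁ - x̄₂) / SE = (68.71 - 75.85) / 2.6483 = -7.14 / 2.6483 = -2.696
p-value = 0.0090

Since p-value < α = 0.01, we reject H₀.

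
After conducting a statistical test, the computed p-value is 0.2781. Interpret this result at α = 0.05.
Since p = 0.2781 > α = 0.05, fail to reject H₀.
There is insufficient evidence to reject the null hypothesis; the result is not statistically significant at the 0.05 level.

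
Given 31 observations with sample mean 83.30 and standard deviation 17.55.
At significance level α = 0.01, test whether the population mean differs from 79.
One-sample t-test:
H₀: μ = 79
H₁: μ ≠ 79
df = n - 1 = 30
t = (x̄ - μ₀) / (s/√n) = (83.30 - 79) / (17.55/√31) = 1.364
p-value = 0.1827

Since p-value > α = 0.01, we fail to reject H₀.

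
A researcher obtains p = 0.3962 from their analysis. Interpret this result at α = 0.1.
Since p = 0.3962 > α = 0.1, fail to reject H₀.
There is insufficient evidence to reject the null hypothesis; the result is not statistically significant at the 0.1 level.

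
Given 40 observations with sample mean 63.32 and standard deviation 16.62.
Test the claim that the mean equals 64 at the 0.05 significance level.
One-sample t-test:
H₀: μ = 64
H₁: μ ≠ 64
df = n - 1 = 39
t = (x̄ - μ₀) / (s/√n) = (63.32 - 64) / (16.62/√40) = -0.259
p-value = 0.7972

Since p-value > α = 0.05, we fail to reject H₀.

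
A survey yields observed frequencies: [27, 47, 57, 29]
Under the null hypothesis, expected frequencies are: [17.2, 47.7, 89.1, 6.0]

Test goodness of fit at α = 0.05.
Chi-square goodness of fit test:
H₀: observed counts match expected distribution
H₁: observed counts differ from expected distribution
df = k - 1 = 3
χ² = Σ(O - E)²/E
   = (27 - 17.2)²/17.2 + (47 - 47.7)²/47.7 + (57 - 89.1)²/89.1 + (29 - 6.0)²/6.0
   = 5.584 + 0.010 + 11.565 + 88.167
   = 105.33
p-value < 0.0001

Since p-value < α = 0.05, we reject H₀.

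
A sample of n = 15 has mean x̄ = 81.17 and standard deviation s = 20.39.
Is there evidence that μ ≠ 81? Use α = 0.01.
One-sample t-test:
H₀: μ = 81
H₁: μ ≠ 81
df = n - 1 = 14
t = (x̄ - μ₀) / (s/√n) = (81.17 - 81) / (20.39/√15) = 0.032
p-value = 0.9747

Since p-value > α = 0.01, we fail to reject H₀.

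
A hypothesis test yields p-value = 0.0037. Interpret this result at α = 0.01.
Since p = 0.0037 < α = 0.01, reject H₀.
There is sufficient evidence to reject the null hypothesis; the result is statistically significant at the 0.01 level.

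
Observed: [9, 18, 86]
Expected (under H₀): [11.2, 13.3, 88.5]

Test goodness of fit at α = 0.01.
Chi-square goodness of fit test:
H₀: observed counts match expected distribution
H₁: observed counts differ from expected distribution
df = k - 1 = 2
χ² = Σ(O - E)²/E
   = (9 - 11.2)²/11.2 + (18 - 13.3)²/13.3 + (86 - 88.5)²/88.5
   = 0.432 + 1.661 + 0.071
   = 2.16
p-value = 0.3390

Since p-value > α = 0.01, we fail to reject H₀.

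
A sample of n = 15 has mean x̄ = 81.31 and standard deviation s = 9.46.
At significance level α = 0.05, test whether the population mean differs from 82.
One-sample t-test:
H₀: μ = 82
H₁: μ ≠ 82
df = n - 1 = 14
t = (x̄ - μ₀) / (s/√n) = (81.31 - 82) / (9.46/√15) = -0.282
p-value = 0.7817

Since p-value > α = 0.05, we fail to reject H₀.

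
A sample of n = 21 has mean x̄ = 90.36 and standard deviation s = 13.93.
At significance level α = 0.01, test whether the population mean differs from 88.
One-sample t-test:
H₀: μ = 88
H₁: μ ≠ 88
df = n - 1 = 20
t = (x̄ - μ₀) / (s/√n) = (90.36 - 88) / (13.93/√21) = 0.776
p-value = 0.4466

Since p-value > α = 0.01, we fail to reject H₀.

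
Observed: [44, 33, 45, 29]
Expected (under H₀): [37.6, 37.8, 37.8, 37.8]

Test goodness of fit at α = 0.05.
Chi-square goodness of fit test:
H₀: observed counts match expected distribution
H₁: observed counts differ from expected distribution
df = k - 1 = 3
χ² = Σ(O - E)²/E
   = (44 - 37.6)²/37.6 + (33 - 37.8)²/37.8 + (45 - 37.8)²/37.8 + (29 - 37.8)²/37.8
   = 1.089 + 0.610 + 1.371 + 2.049
   = 5.12
p-value = 0.1633

Since p-value > α = 0.05, we fail to reject H₀.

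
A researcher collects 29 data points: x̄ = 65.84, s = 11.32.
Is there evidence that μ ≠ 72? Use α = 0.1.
One-sample t-test:
H₀: μ = 72
H₁: μ ≠ 72
df = n - 1 = 28
t = (x̄ - μ₀) / (s/√n) = (65.84 - 72) / (11.32/√29) = -2.930
p-value = 0.0067

Since p-value < α = 0.1, we reject H₀.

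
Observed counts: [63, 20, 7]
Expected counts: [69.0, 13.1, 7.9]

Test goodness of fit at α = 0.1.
Chi-square goodness of fit test:
H₀: observed counts match expected distribution
H₁: observed counts differ from expected distribution
df = k - 1 = 2
χ² = Σ(O - E)²/E
   = (63 - 69.0)²/69.0 + (20 - 13.1)²/13.1 + (7 - 7.9)²/7.9
   = 0.522 + 3.634 + 0.103
   = 4.26
p-value = 0.1189

Since p-value > α = 0.1, we fail to reject H₀.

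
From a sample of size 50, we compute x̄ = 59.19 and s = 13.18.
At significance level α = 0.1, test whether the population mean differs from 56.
One-sample t-test:
H₀: μ = 56
H₁: μ ≠ 56
df = n - 1 = 49
t = (x̄ - μ₀) / (s/√n) = (59.19 - 56) / (13.18/√50) = 1.711
p-value = 0.0933

Since p-value < α = 0.1, we reject H₀.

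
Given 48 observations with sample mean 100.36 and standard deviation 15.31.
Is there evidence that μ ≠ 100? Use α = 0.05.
One-sample t-test:
H₀: μ = 100
H₁: μ ≠ 100
df = n - 1 = 47
t = (x̄ - μ₀) / (s/√n) = (100.36 - 100) / (15.31/√48) = 0.163
p-value = 0.8713

Since p-value > α = 0.05, we fail to reject H₀.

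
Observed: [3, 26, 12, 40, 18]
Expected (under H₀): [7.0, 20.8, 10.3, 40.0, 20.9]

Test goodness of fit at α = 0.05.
Chi-square goodness of fit test:
H₀: observed counts match expected distribution
H₁: observed counts differ from expected distribution
df = k - 1 = 4
χ² = Σ(O - E)²/E
   = (3 - 7.0)²/7.0 + (26 - 20.8)²/20.8 + (12 - 10.3)²/10.3 + (40 - 40.0)²/40.0 + (18 - 20.9)²/20.9
   = 2.286 + 1.300 + 0.281 + 0.000 + 0.402
   = 4.27
p-value = 0.3709

Since p-value > α = 0.05, we fail to reject H₀.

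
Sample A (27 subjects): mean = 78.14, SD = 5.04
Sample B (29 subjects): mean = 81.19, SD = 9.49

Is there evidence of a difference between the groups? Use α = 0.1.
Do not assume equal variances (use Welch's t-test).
Welch's two-sample t-test:
H₀: μ₁ = μ₂
H₁: μ₁ ≠ μ₂
s₁²/n₁ = 5.04²/27 = 0.9408,  s₂²/n₂ = 9.49²/29 = 3.1055
SE = √(s₁²/n₁ + s₂²/n₂) = √(0.9408 + 3.1055) = 2.0115
df (Welch-Satterthwaite) = (s₁²/n₁ + s₂²/n₂)² / [(s₁²/n₁)²/(n₁-1) + (s₂²/n₂)²/(n₂-1)] ≈ 43.26
t = (x̄₁ - x̄₂) / SE = (78.14 - 81.19) / 2.0115 = -3.05 / 2.0115 = -1.516
p-value = 0.1367

Since p-value > α = 0.1, we fail to reject H₀.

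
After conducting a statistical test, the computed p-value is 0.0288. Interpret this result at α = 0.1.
Since p = 0.0288 < α = 0.1, reject H₀.
There is sufficient evidence to reject the null hypothesis; the result is statistically significant at the 0.1 level.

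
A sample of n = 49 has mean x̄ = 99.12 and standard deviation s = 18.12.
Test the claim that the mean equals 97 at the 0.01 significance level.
One-sample t-test:
H₀: μ = 97
H₁: μ ≠ 97
df = n - 1 = 48
t = (x̄ - μ₀) / (s/√n) = (99.12 - 97) / (18.12/√49) = 0.819
p-value = 0.4168

Since p-value > α = 0.01, we fail to reject H₀.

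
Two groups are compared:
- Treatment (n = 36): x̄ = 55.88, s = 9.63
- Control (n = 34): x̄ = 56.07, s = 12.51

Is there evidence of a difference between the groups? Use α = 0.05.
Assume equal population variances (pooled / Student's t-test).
Student's two-sample t-test (equal variances):
H₀: μ₁ = μ₂
H₁: μ₁ ≠ μ₂
df = n₁ + n₂ - 2 = 68
Pooled variance s_p² = [(n₁-1)s₁² + (n₂-1)s₂²] / (n₁ + n₂ - 2) = [(35)(9.63²) + (33)(12.51²)] / 68 = 123.6808
SE = √(s_p²(1/n₁ + 1/n₂)) = √(123.6808 × (1/36 + 1/34)) = 2.6596
t = (x̄₁ - x̄₂) / SE = (55.88 - 56.07) / 2.6596 = -0.19 / 2.6596 = -0.071
p-value = 0.9433

Since p-value > α = 0.05, we fail to reject H₀.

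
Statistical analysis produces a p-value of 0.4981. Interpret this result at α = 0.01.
Since p = 0.4981 > α = 0.01, fail to reject H₀.
There is insufficient evidence to reject the null hypothesis; the result is not statistically significant at the 0.01 level.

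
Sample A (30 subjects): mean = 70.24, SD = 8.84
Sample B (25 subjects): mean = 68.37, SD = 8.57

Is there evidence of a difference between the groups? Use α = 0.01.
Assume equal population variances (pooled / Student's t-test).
Student's two-sample t-test (equal variances):
H₀: μ₁ = μ₂
H₁: μ₁ ≠ μ₂
df = n₁ + n₂ - 2 = 53
Pooled variance s_p² = [(n₁-1)s₁² + (n₂-1)s₂²] / (n₁ + n₂ - 2) = [(29)(8.84²) + (24)(8.57²)] / 53 = 76.0170
SE = √(s_p²(1/n₁ + 1/n₂)) = √(76.0170 × (1/30 + 1/25)) = 2.3611
t = (x̄₁ - x̄₂) / SE = (70.24 - 68.37) / 2.3611 = 1.87 / 2.3611 = 0.792
p-value = 0.4319

Since p-value > α = 0.01, we fail to reject H₀.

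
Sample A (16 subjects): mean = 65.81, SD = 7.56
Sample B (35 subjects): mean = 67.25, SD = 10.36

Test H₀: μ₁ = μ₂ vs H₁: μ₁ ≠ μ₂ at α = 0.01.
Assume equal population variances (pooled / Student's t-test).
Student's two-sample t-test (equal variances):
H₀: μ₁ = μ₂
H₁: μ₁ ≠ μ₂
df = n₁ + n₂ - 2 = 49
Pooled variance s_p² = [(n₁-1)s₁² + (n₂-1)s₂²] / (n₁ + n₂ - 2) = [(15)(7.56²) + (34)(10.36²)] / 49 = 91.9696
SE = √(s_p²(1/n₁ + 1/n₂)) = √(91.9696 × (1/16 + 1/35)) = 2.8941
t = (x̄₁ - x̄₂) / SE = (65.81 - 67.25) / 2.8941 = -1.44 / 2.8941 = -0.498
p-value = 0.6210

Since p-value > α = 0.01, we fail to reject H₀.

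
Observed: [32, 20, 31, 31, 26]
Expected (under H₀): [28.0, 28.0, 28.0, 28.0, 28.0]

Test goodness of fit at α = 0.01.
Chi-square goodness of fit test:
H₀: observed counts match expected distribution
H₁: observed counts differ from expected distribution
df = k - 1 = 4
χ² = Σ(O - E)²/E
   = (32 - 28.0)²/28.0 + (20 - 28.0)²/28.0 + (31 - 28.0)²/28.0 + (31 - 28.0)²/28.0 + (26 - 28.0)²/28.0
   = 0.571 + 2.286 + 0.321 + 0.321 + 0.143
   = 3.64
p-value = 0.4565

Since p-value > α = 0.01, we fail to reject H₀.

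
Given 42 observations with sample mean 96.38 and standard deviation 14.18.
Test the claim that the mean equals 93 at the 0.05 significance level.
One-sample t-test:
H₀: μ = 93
H₁: μ ≠ 93
df = n - 1 = 41
t = (x̄ - μ₀) / (s/√n) = (96.38 - 93) / (14.18/√42) = 1.545
p-value = 0.1301

Since p-value > α = 0.05, we fail to reject H₀.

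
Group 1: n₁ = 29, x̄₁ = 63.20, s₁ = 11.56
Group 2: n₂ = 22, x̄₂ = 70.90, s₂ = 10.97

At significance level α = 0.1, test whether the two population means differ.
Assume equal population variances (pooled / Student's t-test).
Student's two-sample t-test (equal variances):
H₀: μ₁ = μ₂
H₁: μ₁ ≠ μ₂
df = n₁ + n₂ - 2 = 49
Pooled variance s_p² = [(n₁-1)s₁² + (n₂-1)s₂²] / (n₁ + n₂ - 2) = [(28)(11.56²) + (21)(10.97²)] / 49 = 127.9367
SE = √(s_p²(1/n₁ + 1/n₂)) = √(127.9367 × (1/29 + 1/22)) = 3.1980
t = (x̄₁ - x̄₂) / SE = (63.20 - 70.90) / 3.1980 = -7.70 / 3.1980 = -2.408
p-value = 0.0199

Since p-value < α = 0.1, we reject H₀.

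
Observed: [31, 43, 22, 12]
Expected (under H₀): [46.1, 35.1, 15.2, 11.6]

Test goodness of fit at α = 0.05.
Chi-square goodness of fit test:
H₀: observed counts match expected distribution
H₁: observed counts differ from expected distribution
df = k - 1 = 3
χ² = Σ(O - E)²/E
   = (31 - 46.1)²/46.1 + (43 - 35.1)²/35.1 + (22 - 15.2)²/15.2 + (12 - 11.6)²/11.6
   = 4.946 + 1.778 + 3.042 + 0.014
   = 9.78
p-value = 0.0205

Since p-value < α = 0.05, we reject H₀.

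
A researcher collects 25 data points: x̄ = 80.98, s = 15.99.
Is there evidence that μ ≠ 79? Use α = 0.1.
One-sample t-test:
H₀: μ = 79
H₁: μ ≠ 79
df = n - 1 = 24
t = (x̄ - μ₀) / (s/√n) = (80.98 - 79) / (15.99/√25) = 0.619
p-value = 0.5417

Since p-value > α = 0.1, we fail to reject H₀.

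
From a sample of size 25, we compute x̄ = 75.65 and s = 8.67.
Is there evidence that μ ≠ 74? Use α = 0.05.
One-sample t-test:
H₀: μ = 74
H₁: μ ≠ 74
df = n - 1 = 24
t = (x̄ - μ₀) / (s/√n) = (75.65 - 74) / (8.67/√25) = 0.952
p-value = 0.3508

Since p-value > α = 0.05, we fail to reject H₀.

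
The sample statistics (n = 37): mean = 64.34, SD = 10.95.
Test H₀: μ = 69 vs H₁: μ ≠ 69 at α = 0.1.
One-sample t-test:
H₀: μ = 69
H₁: μ ≠ 69
df = n - 1 = 36
t = (x̄ - μ₀) / (s/√n) = (64.34 - 69) / (10.95/√37) = -2.589
p-value = 0.0138

Since p-value < α = 0.1, we reject H₀.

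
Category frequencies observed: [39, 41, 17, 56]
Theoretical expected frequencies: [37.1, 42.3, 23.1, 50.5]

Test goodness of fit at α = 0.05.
Chi-square goodness of fit test:
H₀: observed counts match expected distribution
H₁: observed counts differ from expected distribution
df = k - 1 = 3
χ² = Σ(O - E)²/E
   = (39 - 37.1)²/37.1 + (41 - 42.3)²/42.3 + (17 - 23.1)²/23.1 + (56 - 50.5)²/50.5
   = 0.097 + 0.040 + 1.611 + 0.599
   = 2.35
p-value = 0.5036

Since p-value > α = 0.05, we fail to reject H₀.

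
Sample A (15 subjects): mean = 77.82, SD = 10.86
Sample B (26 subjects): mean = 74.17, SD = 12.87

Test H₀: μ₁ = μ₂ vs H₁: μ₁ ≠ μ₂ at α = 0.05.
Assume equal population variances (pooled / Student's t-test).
Student's two-sample t-test (equal variances):
H₀: μ₁ = μ₂
H₁: μ₁ ≠ μ₂
df = n₁ + n₂ - 2 = 39
Pooled variance s_p² = [(n₁-1)s₁² + (n₂-1)s₂²] / (n₁ + n₂ - 2) = [(14)(10.86²) + (25)(12.87²)] / 39 = 148.5148
SE = √(s_p²(1/n₁ + 1/n₂)) = √(148.5148 × (1/15 + 1/26)) = 3.9513
t = (x̄₁ - x̄₂) / SE = (77.82 - 74.17) / 3.9513 = 3.65 / 3.9513 = 0.924
p-value = 0.3613

Since p-value > α = 0.05, we fail to reject H₀.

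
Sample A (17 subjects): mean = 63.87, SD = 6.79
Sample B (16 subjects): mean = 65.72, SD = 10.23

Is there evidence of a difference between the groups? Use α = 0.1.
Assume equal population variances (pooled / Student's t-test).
Student's two-sample t-test (equal variances):
H₀: μ₁ = μ₂
H₁: μ₁ ≠ μ₂
df = n₁ + n₂ - 2 = 31
Pooled variance s_p² = [(n₁-1)s₁² + (n₂-1)s₂²] / (n₁ + n₂ - 2) = [(16)(6.79²) + (15)(10.23²)] / 31 = 74.4342
SE = √(s_p²(1/n₁ + 1/n₂)) = √(74.4342 × (1/17 + 1/16)) = 3.0051
t = (x̄₁ - x̄₂) / SE = (63.87 - 65.72) / 3.0051 = -1.85 / 3.0051 = -0.616
p-value = 0.5426

Since p-value > α = 0.1, we fail to reject H₀.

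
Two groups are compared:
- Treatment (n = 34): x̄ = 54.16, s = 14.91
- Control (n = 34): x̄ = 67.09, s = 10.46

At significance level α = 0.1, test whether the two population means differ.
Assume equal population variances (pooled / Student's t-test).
Student's two-sample t-test (equal variances):
H₀: μ₁ = μ₂
H₁: μ₁ ≠ μ₂
df = n₁ + n₂ - 2 = 66
Pooled variance s_p² = [(n₁-1)s₁² + (n₂-1)s₂²] / (n₁ + n₂ - 2) = [(33)(14.91²) + (33)(10.46²)] / 66 = 165.8599
SE = √(s_p²(1/n₁ + 1/n₂)) = √(165.8599 × (1/34 + 1/34)) = 3.1235
t = (x̄₁ - x̄₂) / SE = (54.16 - 67.09) / 3.1235 = -12.93 / 3.1235 = -4.140
p-value = 0.0001

Since p-value < α = 0.1, we reject H₀.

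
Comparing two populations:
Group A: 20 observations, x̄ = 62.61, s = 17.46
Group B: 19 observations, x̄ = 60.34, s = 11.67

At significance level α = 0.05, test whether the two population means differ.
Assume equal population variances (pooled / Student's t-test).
Student's two-sample t-test (equal variances):
H₀: μ₁ = μ₂
H₁: μ₁ ≠ μ₂
df = n₁ + n₂ - 2 = 37
Pooled variance s_p² = [(n₁-1)s₁² + (n₂-1)s₂²] / (n₁ + n₂ - 2) = [(19)(17.46²) + (18)(11.67²)] / 37 = 222.7995
SE = √(s_p²(1/n₁ + 1/n₂)) = √(222.7995 × (1/20 + 1/19)) = 4.7819
t = (x̄₁ - x̄₂) / SE = (62.61 - 60.34) / 4.7819 = 2.27 / 4.7819 = 0.475
p-value = 0.6378

Since p-value > α = 0.05, we fail to reject H₀.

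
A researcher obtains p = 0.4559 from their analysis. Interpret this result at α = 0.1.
Since p = 0.4559 > α = 0.1, fail to reject H₀.
There is insufficient evidence to reject the null hypothesis; the result is not statistically significant at the 0.1 level.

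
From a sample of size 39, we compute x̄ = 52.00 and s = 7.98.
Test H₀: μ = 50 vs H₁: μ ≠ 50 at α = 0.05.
One-sample t-test:
H₀: μ = 50
H₁: μ ≠ 50
df = n - 1 = 38
t = (x̄ - μ₀) / (s/√n) = (52.00 - 50) / (7.98/√39) = 1.565
p-value = 0.1258

Since p-value > α = 0.05, we fail to reject H₀.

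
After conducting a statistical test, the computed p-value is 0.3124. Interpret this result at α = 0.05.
Since p = 0.3124 > α = 0.05, fail to reject H₀.
There is insufficient evidence to reject the null hypothesis; the result is not statistically significant at the 0.05 level.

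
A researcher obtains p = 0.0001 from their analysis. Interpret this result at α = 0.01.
Since p = 0.0001 < α = 0.01, reject H₀.
There is sufficient evidence to reject the null hypothesis; the result is statistically significant at the 0.01 level.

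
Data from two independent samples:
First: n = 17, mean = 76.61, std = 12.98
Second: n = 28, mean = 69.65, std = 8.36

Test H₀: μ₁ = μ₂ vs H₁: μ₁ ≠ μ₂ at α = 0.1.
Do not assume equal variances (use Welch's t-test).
Welch's two-sample t-test:
H₀: μ₁ = μ₂
H₁: μ₁ ≠ μ₂
s₁²/n₁ = 12.98²/17 = 9.9106,  s₂²/n₂ = 8.36²/28 = 2.4961
SE = √(s₁²/n₁ + s₂²/n₂) = √(9.9106 + 2.4961) = 3.5223
df (Welch-Satterthwaite) = (s₁²/n₁ + s₂²/n₂)² / [(s₁²/n₁)²/(n₁-1) + (s₂²/n₂)²/(n₂-1)] ≈ 24.17
t = (x̄₁ - x̄₂) / SE = (76.61 - 69.65) / 3.5223 = 6.96 / 3.5223 = 1.976
p-value = 0.0597

Since p-value < α = 0.1, we reject H₀.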